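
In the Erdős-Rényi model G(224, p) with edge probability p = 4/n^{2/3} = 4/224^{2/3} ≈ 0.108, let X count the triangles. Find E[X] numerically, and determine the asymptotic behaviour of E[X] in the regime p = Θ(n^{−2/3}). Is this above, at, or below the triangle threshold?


Number of potential triangles: C(224, 3) = 1848224.
Each occurs with probability p³ ≈ (0.108)³ ≈ 1.27551e-03.
By linearity: E[X] = C(224, 3)·p³ ≈ 1848224 · 1.27551e-03 ≈ 2357.429.
Since α = 2/3 < 1, p = c/n^{2/3} ≫ 1/n is above the triangle threshold p ~ 1/n. Asymptotically E[X] ~ (c³/6)·n^{3(1−α)} = (4³/6)·n^{1} → ∞; triangles are abundant w.h.p.

E[X] ≈ 2357.429; in regime p = Θ(1/n^{2/3}) E[X] diverges (above the triangle threshold p ~ 1/n).


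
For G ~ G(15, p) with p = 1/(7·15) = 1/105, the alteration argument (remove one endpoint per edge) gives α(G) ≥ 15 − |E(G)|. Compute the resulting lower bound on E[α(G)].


E[|E(G)|] = C(15, 2)·p = 105 · (1/105) = 1.
E[α(G)] ≥ n − E[|E(G)|] = 15 − 1 = 14.
Numerically: ≈ 14.000000.
(This is only a lower bound; the true E[α(G)] may be larger.)

E[α(G)] ≥ 14 ≈ 14.000000.


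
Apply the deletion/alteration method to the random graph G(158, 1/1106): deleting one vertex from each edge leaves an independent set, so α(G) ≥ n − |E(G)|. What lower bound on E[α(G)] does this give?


E[|E(G)|] = C(158, 2)·p = 12403 · (1/1106) = 157/14.
E[α(G)] ≥ n − E[|E(G)|] = 158 − 157/14 = 2055/14.
Numerically: ≈ 146.786.
(This is only a lower bound; the true E[α(G)] may be larger.)

E[α(G)] ≥ 2055/14 ≈ 146.786.


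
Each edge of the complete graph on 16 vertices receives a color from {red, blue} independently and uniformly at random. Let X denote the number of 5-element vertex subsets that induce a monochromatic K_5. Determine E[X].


Let X = Σ_S X_S over the C(16, 5) = 4368 subsets S of size 5, where X_S = 1 if the K_5 on S is monochromatic.
For a fixed S, the K_5 on S has C(5, 2) = 10 edges. P[all 10 edges red] = (1/2)^10, and likewise for blue, so P[monochromatic] = 2·(1/2)^10 = 2^{1 − 10} = 1/512.
By linearity: E[X] = C(16, 5) · 2^{1 − 10} = 4368 · 1/512 = 273/32.
Numerically: E[X] ≈ 8.531.

E[X] = C(16,5)·2^(1−C(5,2)) = 273/32 ≈ 8.531.


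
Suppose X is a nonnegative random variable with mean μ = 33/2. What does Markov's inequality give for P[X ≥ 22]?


μ = E[X] = 33/2, a = 22.
Markov: P[X ≥ 22] ≤ μ/a = (33/2)/22 = 3/4.
Numerically: ≈ 0.7500.
(Since a = 22 > μ = 16.5000, the bound 3/4 is < 1 and informative.)

P[X ≥ 22] ≤ 3/4 ≈ 0.7500.


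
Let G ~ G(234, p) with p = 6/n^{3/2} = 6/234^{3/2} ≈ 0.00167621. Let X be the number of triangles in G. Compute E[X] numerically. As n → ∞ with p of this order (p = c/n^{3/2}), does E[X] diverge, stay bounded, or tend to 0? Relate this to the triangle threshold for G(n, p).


Number of potential triangles: C(234, 3) = 2108184.
Each occurs with probability p³ ≈ (0.00167621)³ ≈ 4.70958232e-09.
By linearity: E[X] = C(234, 3)·p³ ≈ 2108184 · 4.70958232e-09 ≈ 0.009929.
Since α = 3/2 > 1, p = c/n^{3/2} = o(1/n) is below the triangle threshold p ~ 1/n. Asymptotically E[X] ~ (c³/6)·n^{3(1−α)} = (6³/6)·n^{-1.5} → 0, so by Markov's inequality G has no triangles w.h.p.

E[X] ≈ 0.009929; in regime p = Θ(1/n^{3/2}) E[X] tends to 0 (below the triangle threshold p ~ 1/n).


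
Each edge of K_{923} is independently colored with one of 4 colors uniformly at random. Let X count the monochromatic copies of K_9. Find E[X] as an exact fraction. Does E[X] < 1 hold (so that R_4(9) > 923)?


E[X] = C(923, 9) · 4^{1 − 36} = 1288430932418687114265 · 4^{−35} = 1288430932418687114265/1180591620717411303424.
As a reduced fraction: E[X] = 1288430932418687114265/1180591620717411303424 ≈ 1.091343.
Is E[X] < 1? NO.
Since E[X] ≥ 1, the first-moment bound is inconclusive at n = 923; it does NOT by itself certify R_4(9) > 923.

E[X] = 1288430932418687114265/1180591620717411303424 ≈ 1.091343; E[X] ≥ 1; first-moment method inconclusive here.


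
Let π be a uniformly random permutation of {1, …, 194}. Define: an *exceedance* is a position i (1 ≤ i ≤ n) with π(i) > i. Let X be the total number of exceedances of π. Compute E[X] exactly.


Write X = Σ_{i=1}^{194} X_i, where X_i = 1_{π(i) > i}.
For each fixed i, π(i) is uniform over {1, …, 194} (marginal of a uniform permutation), so P[π(i) > i] = (n − i)/n. Summing: Σ_{i=1}^{194} (n − i)/n = (0 + 1 + … + 193)/194 = 194(194 − 1)/(2·194) = (194 − 1)/2.
Hence E[X] = Σ_{i=1}^{194} (194 − i)/194 = 193/2 ≈ 96.5000.

E[X] = 193/2 = 96.5000.


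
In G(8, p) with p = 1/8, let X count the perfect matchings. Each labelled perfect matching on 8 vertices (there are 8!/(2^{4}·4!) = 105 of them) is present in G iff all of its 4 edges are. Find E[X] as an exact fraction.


K_8 has 8!/(2^{4}·4!) = 105 labelled perfect matchings.
For each such perfect matching H, let X_H = 1 if all 4 edges of H are present in G. Then P[X_H = 1] = p^{4} = (1/8)^{4} = 1/4096.
By linearity: E[X] = Σ_H E[X_H] = 105 · p^{4} = 105 · 1/4096 = 105/4096.
Numerically: E[X] ≈ 0.02563.

E[X] = 105 · (1/8)^{4} = 105/4096 ≈ 0.02563.


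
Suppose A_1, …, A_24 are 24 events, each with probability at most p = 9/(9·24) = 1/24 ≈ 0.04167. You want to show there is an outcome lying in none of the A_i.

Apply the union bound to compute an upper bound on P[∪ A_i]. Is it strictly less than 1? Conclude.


Union bound: P[∪_{i=1}^{24} A_i] ≤ Σ_i P[A_i] ≤ 24·p = 24·(1/24) = 1.
Numerically: 1 ≈ 1.00000.
Is 1 < 1? NO.
Since the bound 1 is ≥ 1, the union bound is uninformative here; it does NOT by itself certify existence.

24·p = 1 ≈ 1.00000; existence NOT certified by the union bound.


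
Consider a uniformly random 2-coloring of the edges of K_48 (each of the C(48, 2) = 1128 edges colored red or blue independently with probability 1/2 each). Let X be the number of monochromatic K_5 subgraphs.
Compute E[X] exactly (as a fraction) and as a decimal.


Let X = Σ_S X_S over the C(48, 5) = 1712304 subsets S of size 5, where X_S = 1 if the K_5 on S is monochromatic.
For a fixed S, the K_5 on S has C(5, 2) = 10 edges. P[all 10 edges red] = (1/2)^10, and likewise for blue, so P[monochromatic] = 2·(1/2)^10 = 2^{1 − 10} = 1/512.
Summing: E[X] = C(48, 5) · 2^{1 − 10} = 1712304 · 1/512 = 107019/32.
Numerically: E[X] ≈ 3344.344.

E[X] = C(48,5)·2^(1−C(5,2)) = 107019/32 ≈ 3344.344.


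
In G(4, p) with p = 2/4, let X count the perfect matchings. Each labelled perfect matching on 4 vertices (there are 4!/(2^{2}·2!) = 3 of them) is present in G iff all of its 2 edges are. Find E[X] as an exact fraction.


K_4 has 4!/(2^{2}·2!) = 3 labelled perfect matchings.
For each such perfect matching H, let X_H = 1 if all 2 edges of H are present in G. Then P[X_H = 1] = p^{2} = (1/2)^{2} = 1/4.
By linearity: E[X] = Σ_H E[X_H] = 3 · p^{2} = 3 · 1/4 = 3/4.
Numerically: E[X] ≈ 0.75.

E[X] = 3 · (1/2)^{2} = 3/4 ≈ 0.75.


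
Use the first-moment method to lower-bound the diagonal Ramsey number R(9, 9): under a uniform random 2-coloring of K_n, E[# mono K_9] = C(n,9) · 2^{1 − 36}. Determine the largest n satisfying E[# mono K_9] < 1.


We need C(n, 9) · 2^{1 − 36} < 1, i.e. C(n, 9) < 2^{36 − 1} = 34359738368.
Check values of n near the boundary:
  n = 59: C(59, 9) = 12565671261; 12565671261 < 34359738368? YES
  n = 60: C(60, 9) = 14783142660; 14783142660 < 34359738368? YES
  n = 61: C(61, 9) = 17341763505; 17341763505 < 34359738368? YES
  n = 62: C(62, 9) = 20286591270; 20286591270 < 34359738368? YES
  n = 63: C(63, 9) = 23667689815; 23667689815 < 34359738368? YES
  n = 64: C(64, 9) = 27540584512; 27540584512 < 34359738368? YES
  n = 65: C(65, 9) = 31966749880; 31966749880 < 34359738368? YES
  n = 66: C(66, 9) = 37014131440; 37014131440 < 34359738368? NO
The largest n with C(n, 9) < 34359738368 is n = 65 (where E[X] = 3995843735/4294967296 ≈ 0.9304). Hence R(9, 9) > 65, i.e. R(9, 9) ≥ 66.

Largest n = 65; hence R(9, 9) > 65.


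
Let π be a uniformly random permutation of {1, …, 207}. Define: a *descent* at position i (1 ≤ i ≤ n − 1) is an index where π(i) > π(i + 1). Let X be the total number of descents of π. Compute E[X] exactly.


Write X = Σ X_I over i = 1, …, 206, with X_I the indicator of one descent.
There are 206 indicators.
For each fixed i, the pair (π(i), π(i+1)) is a uniformly random ordered pair of distinct values from {1, …, 207}; by symmetry P[π(i) > π(i+1)] = 1/2.
By linearity: E[X] = 206 · (1/2) = (207 − 1) · (1/2) = 103 ≈ 103.000.

E[X] = 103 = 103.000.


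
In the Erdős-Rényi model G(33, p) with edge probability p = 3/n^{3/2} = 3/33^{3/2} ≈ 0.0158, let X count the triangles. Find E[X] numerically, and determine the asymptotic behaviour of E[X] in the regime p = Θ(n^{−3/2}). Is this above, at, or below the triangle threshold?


Number of potential triangles: C(33, 3) = 5456.
Each occurs with probability p³ ≈ (0.0158)³ ≈ 3.96325e-06.
By linearity: E[X] = C(33, 3)·p³ ≈ 5456 · 3.96325e-06 ≈ 0.022.
Since α = 3/2 > 1, p = c/n^{3/2} = o(1/n) is below the triangle threshold p ~ 1/n. Asymptotically E[X] ~ (c³/6)·n^{3(1−α)} = (3³/6)·n^{-1.5} → 0, so by Markov's inequality G has no triangles w.h.p.

E[X] ≈ 0.022; in regime p = Θ(1/n^{3/2}) E[X] tends to 0 (below the triangle threshold p ~ 1/n).


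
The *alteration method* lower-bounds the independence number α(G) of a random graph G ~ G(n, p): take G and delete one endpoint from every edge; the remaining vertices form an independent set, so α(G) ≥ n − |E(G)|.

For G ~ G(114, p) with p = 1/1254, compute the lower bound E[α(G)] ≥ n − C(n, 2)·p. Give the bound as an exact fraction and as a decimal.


E[|E(G)|] = C(114, 2)·p = 6441 · (1/1254) = 113/22.
E[α(G)] ≥ n − E[|E(G)|] = 114 − 113/22 = 2395/22.
Numerically: ≈ 108.864.
(This is only a lower bound; the true E[α(G)] may be larger.)

E[α(G)] ≥ 2395/22 ≈ 108.864.


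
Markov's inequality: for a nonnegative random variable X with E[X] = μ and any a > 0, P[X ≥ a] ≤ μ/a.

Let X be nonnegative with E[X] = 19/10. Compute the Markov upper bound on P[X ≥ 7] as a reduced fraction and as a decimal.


μ = E[X] = 19/10, a = 7.
Markov: P[X ≥ 7] ≤ μ/a = (19/10)/7 = 19/70.
Numerically: ≈ 0.271429.
(Since a = 7 > μ = 1.900000, the bound 19/70 is < 1 and informative.)

P[X ≥ 7] ≤ 19/70 ≈ 0.271429.


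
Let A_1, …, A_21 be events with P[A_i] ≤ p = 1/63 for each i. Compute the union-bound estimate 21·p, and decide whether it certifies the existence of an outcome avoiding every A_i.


Union bound: P[∪_{i=1}^{21} A_i] ≤ Σ_i P[A_i] ≤ 21·p = 21·(1/63) = 1/3.
Numerically: 1/3 ≈ 0.3333333.
Is 1/3 < 1? YES.
Since P[∪ A_i] ≤ 1/3 < 1, the complement has P[∩ A_i^c] ≥ 1 − 1/3 = 2/3 > 0, so some outcome avoids every A_i.

21·p = 1/3 ≈ 0.3333333; existence CERTIFIED by the union bound.


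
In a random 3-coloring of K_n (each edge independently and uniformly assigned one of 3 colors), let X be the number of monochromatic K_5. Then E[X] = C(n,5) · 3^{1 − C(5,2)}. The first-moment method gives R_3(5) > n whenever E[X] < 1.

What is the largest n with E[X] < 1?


We need C(n, 5) · 3^{1 − 10} < 1, i.e. C(n, 5) < 3^{10 − 1} = 19683.
Check values of n near the boundary:
  n = 18: C(18, 5) = 8568; 8568 < 19683? YES
  n = 19: C(19, 5) = 11628; 11628 < 19683? YES
  n = 20: C(20, 5) = 15504; 15504 < 19683? YES
  n = 21: C(21, 5) = 20349; 20349 < 19683? NO
  n = 22: C(22, 5) = 26334; 26334 < 19683? NO
  n = 23: C(23, 5) = 33649; 33649 < 19683? NO
The largest n with C(n, 5) < 19683 is n = 20 (where E[X] = 5168/6561 ≈ 0.788). Hence R_3(5) > 20, i.e. R_3(5) ≥ 21.

Largest n = 20; hence R_3(5) > 20.


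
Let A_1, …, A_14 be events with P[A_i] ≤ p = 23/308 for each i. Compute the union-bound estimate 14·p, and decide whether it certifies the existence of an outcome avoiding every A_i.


Union bound: P[∪_{i=1}^{14} A_i] ≤ Σ_i P[A_i] ≤ 14·p = 14·(23/308) = 23/22.
Numerically: 23/22 ≈ 1.045455.
Is 23/22 < 1? NO.
Since the bound 23/22 is ≥ 1, the union bound is uninformative here; it does NOT by itself certify existence.

14·p = 23/22 ≈ 1.045455; existence NOT certified by the union bound.


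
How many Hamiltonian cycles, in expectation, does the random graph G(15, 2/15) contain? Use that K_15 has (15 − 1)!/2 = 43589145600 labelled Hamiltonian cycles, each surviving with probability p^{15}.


K_15 has (15 − 1)!/2 = 43589145600 labelled Hamiltonian cycles.
For each such Hamiltonian cycle H, let X_H = 1 if all 15 edges of H are present in G. Then P[X_H = 1] = p^{15} = (2/15)^{15} = 32768/437893890380859375.
By linearity of expectation: E[X] = Σ_H E[X_H] = 43589145600 · p^{15} = 43589145600 · 32768/437893890380859375 = 235115905024/72081298828125.
Numerically: E[X] ≈ 0.00326.

E[X] = 43589145600 · (2/15)^{15} = 235115905024/72081298828125 ≈ 0.00326.


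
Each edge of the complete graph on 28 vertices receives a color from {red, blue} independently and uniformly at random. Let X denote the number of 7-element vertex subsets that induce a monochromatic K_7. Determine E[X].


Let X = Σ_S X_S over the C(28, 7) = 1184040 subsets S of size 7, where X_S = 1 if the K_7 on S is monochromatic.
For a fixed S, the K_7 on S has C(7, 2) = 21 edges. P[all 21 edges red] = (1/2)^21, and likewise for blue, so P[monochromatic] = 2·(1/2)^21 = 2^{1 − 21} = 1/1048576.
By linearity: E[X] = C(28, 7) · 2^{1 − 21} = 1184040 · 1/1048576 = 148005/131072.
Numerically: E[X] ≈ 1.129.

E[X] = C(28,7)·2^(1−C(7,2)) = 148005/131072 ≈ 1.129.


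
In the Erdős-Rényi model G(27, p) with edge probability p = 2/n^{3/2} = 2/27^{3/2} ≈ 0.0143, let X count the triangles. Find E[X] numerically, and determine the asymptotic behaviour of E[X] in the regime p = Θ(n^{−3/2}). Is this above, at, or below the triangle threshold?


Number of potential triangles: C(27, 3) = 2925.
Each occurs with probability p³ ≈ (0.0143)³ ≈ 2.89703e-06.
By linearity: E[X] = C(27, 3)·p³ ≈ 2925 · 2.89703e-06 ≈ 0.008.
Since α = 3/2 > 1, p = c/n^{3/2} = o(1/n) is below the triangle threshold p ~ 1/n. Asymptotically E[X] ~ (c³/6)·n^{3(1−α)} = (2³/6)·n^{-1.5} → 0, so by Markov's inequality G has no triangles w.h.p.

E[X] ≈ 0.008; in regime p = Θ(1/n^{3/2}) E[X] tends to 0 (below the triangle threshold p ~ 1/n).


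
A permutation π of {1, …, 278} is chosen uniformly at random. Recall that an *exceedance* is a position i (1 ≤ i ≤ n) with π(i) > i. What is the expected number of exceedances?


Write X = Σ_{i=1}^{278} X_i, where X_i = 1_{π(i) > i}.
For each fixed i, π(i) is uniform over {1, …, 278} (marginal of a uniform permutation), so P[π(i) > i] = (n − i)/n. Summing: Σ_{i=1}^{278} (n − i)/n = (0 + 1 + … + 277)/278 = 278(278 − 1)/(2·278) = (278 − 1)/2.
Hence E[X] = Σ_{i=1}^{278} (278 − i)/278 = 277/2 ≈ 138.500000.

E[X] = 277/2 = 138.500000.


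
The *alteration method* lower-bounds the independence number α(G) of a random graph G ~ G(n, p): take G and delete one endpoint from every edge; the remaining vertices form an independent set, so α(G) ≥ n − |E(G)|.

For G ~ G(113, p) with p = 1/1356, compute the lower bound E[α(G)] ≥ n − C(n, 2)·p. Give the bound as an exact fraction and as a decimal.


E[|E(G)|] = C(113, 2)·p = 6328 · (1/1356) = 14/3.
E[α(G)] ≥ n − E[|E(G)|] = 113 − 14/3 = 325/3.
Numerically: ≈ 108.333333.
(This is only a lower bound; the true E[α(G)] may be larger.)

E[α(G)] ≥ 325/3 ≈ 108.333333.


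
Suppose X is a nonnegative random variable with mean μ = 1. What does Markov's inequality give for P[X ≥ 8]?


μ = E[X] = 1, a = 8.
Markov: P[X ≥ 8] ≤ μ/a = (1)/8 = 1/8.
Numerically: ≈ 0.125000.
(Since a = 8 > μ = 1.000000, the bound 1/8 is < 1 and informative.)

P[X ≥ 8] ≤ 1/8 ≈ 0.125000.


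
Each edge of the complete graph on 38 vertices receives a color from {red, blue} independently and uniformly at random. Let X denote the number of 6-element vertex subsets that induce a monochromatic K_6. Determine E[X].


Let X = Σ_S X_S over the C(38, 6) = 2760681 subsets S of size 6, where X_S = 1 if the K_6 on S is monochromatic.
For a fixed S, the K_6 on S has C(6, 2) = 15 edges. P[all 15 edges red] = (1/2)^15, and likewise for blue, so P[monochromatic] = 2·(1/2)^15 = 2^{1 − 15} = 1/16384.
Summing: E[X] = C(38, 6) · 2^{1 − 15} = 2760681 · 1/16384 = 2760681/16384.
Numerically: E[X] ≈ 168.49860.

E[X] = C(38,6)·2^(1−C(6,2)) = 2760681/16384 ≈ 168.49860.


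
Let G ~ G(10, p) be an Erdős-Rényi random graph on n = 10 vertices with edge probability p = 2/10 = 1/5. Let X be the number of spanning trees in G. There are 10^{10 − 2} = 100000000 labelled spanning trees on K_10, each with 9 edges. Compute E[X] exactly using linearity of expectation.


K_10 has 10^{10 − 2} = 100000000 labelled spanning trees.
For each such spanning tree H, let X_H = 1 if all 9 edges of H are present in G. Then P[X_H = 1] = p^{9} = (1/5)^{9} = 1/1953125.
Summing the indicators: E[X] = Σ_H E[X_H] = 100000000 · p^{9} = 100000000 · 1/1953125 = 256/5.
Numerically: E[X] ≈ 51.2.

E[X] = 100000000 · (1/5)^{9} = 256/5 ≈ 51.2.


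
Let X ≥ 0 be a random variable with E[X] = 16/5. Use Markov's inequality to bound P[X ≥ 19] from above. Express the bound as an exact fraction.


μ = E[X] = 16/5, a = 19.
Markov: P[X ≥ 19] ≤ μ/a = (16/5)/19 = 16/95.
Numerically: ≈ 0.168421.
(Since a = 19 > μ = 3.200000, the bound 16/95 is < 1 and informative.)

P[X ≥ 19] ≤ 16/95 ≈ 0.168421.


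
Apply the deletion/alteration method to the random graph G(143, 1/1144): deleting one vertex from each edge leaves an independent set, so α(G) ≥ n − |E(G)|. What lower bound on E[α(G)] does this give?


E[|E(G)|] = C(143, 2)·p = 10153 · (1/1144) = 71/8.
E[α(G)] ≥ n − E[|E(G)|] = 143 − 71/8 = 1073/8.
Numerically: ≈ 134.125000.
(This is only a lower bound; the true E[α(G)] may be larger.)

E[α(G)] ≥ 1073/8 ≈ 134.125000.


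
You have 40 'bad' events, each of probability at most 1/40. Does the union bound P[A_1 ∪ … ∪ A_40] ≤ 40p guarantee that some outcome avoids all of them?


Union bound: P[∪_{i=1}^{40} A_i] ≤ Σ_i P[A_i] ≤ 40·p = 40·(1/40) = 1.
Numerically: 1 ≈ 1.000.
Is 1 < 1? NO.
Since the bound 1 is ≥ 1, the union bound is uninformative here; it does NOT by itself certify existence.

40·p = 1 ≈ 1.000; existence NOT certified by the union bound.


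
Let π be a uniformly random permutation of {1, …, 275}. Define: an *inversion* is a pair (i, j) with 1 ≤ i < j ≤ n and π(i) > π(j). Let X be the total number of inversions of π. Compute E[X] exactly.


Write X = Σ X_I over the C(275, 2) = 37675 pairs i < j, with X_I the indicator of one inversion.
There are 37675 indicators.
For each fixed pair i < j, the values π(i) and π(j) are two distinct elements of {1, …, 275} in uniformly random order; by symmetry P[π(i) > π(j)] = 1/2.
By linearity: E[X] = 37675 · (1/2) = C(275, 2) · (1/2) = 37675/2 = 37675/2 ≈ 18837.500000.

E[X] = 37675/2 = 18837.500000.


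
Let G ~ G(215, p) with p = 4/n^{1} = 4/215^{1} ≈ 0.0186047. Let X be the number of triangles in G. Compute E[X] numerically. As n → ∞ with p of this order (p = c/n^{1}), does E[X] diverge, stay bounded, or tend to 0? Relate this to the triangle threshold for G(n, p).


Number of potential triangles: C(215, 3) = 1633355.
Each occurs with probability p³ ≈ (0.0186047)³ ≈ 6.43968456e-06.
By linearity: E[X] = C(215, 3)·p³ ≈ 1633355 · 6.43968456e-06 ≈ 10.518291.
Here α = 1, so p = 4/n is exactly at the triangle threshold p ~ 1/n. Asymptotically E[X] → c³/6 = 4³/6 = 32/3 ≈ 10.666667, a bounded constant. In this regime the triangle count is asymptotically Poisson(c³/6).

E[X] ≈ 10.518291; in regime p = Θ(1/n^{1}) E[X] stays bounded (at the triangle threshold p ~ 1/n).


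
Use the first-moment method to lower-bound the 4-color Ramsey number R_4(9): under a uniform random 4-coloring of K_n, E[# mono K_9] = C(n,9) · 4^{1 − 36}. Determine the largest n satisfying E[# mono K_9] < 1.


We need C(n, 9) · 4^{1 − 36} < 1, i.e. C(n, 9) < 4^{36 − 1} = 1180591620717411303424.
Check values of n near the boundary:
  n = 913: C(913, 9) = 1167605542753639808390; 1167605542753639808390 < 1180591620717411303424? YES
  n = 914: C(914, 9) = 1179217089587653905932; 1179217089587653905932 < 1180591620717411303424? YES
  n = 915: C(915, 9) = 1190931166636537885130; 1190931166636537885130 < 1180591620717411303424? NO
The largest n with C(n, 9) < 1180591620717411303424 is n = 914 (where E[X] = 294804272396913476483/295147905179352825856 ≈ 0.998836). Hence R_4(9) > 914, i.e. R_4(9) ≥ 915.

Largest n = 914; hence R_4(9) > 914.


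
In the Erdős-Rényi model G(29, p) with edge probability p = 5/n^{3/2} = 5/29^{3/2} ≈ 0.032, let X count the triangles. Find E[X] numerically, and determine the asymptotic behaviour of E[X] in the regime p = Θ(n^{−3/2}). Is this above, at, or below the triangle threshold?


Number of potential triangles: C(29, 3) = 3654.
Each occurs with probability p³ ≈ (0.032)³ ≈ 3.28185e-05.
By linearity: E[X] = C(29, 3)·p³ ≈ 3654 · 3.28185e-05 ≈ 0.120.
Since α = 3/2 > 1, p = c/n^{3/2} = o(1/n) is below the triangle threshold p ~ 1/n. Asymptotically E[X] ~ (c³/6)·n^{3(1−α)} = (5³/6)·n^{-1.5} → 0, so by Markov's inequality G has no triangles w.h.p.

E[X] ≈ 0.120; in regime p = Θ(1/n^{3/2}) E[X] tends to 0 (below the triangle threshold p ~ 1/n).


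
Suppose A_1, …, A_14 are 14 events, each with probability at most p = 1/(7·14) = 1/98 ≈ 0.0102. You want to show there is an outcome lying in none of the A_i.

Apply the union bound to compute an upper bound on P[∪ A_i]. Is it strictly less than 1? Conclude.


Union bound: P[∪_{i=1}^{14} A_i] ≤ Σ_i P[A_i] ≤ 14·p = 14·(1/98) = 1/7.
Numerically: 1/7 ≈ 0.1429.
Is 1/7 < 1? YES.
Since P[∪ A_i] ≤ 1/7 < 1, the complement has P[∩ A_i^c] ≥ 1 − 1/7 = 6/7 > 0, so some outcome avoids every A_i.

14·p = 1/7 ≈ 0.1429; existence CERTIFIED by the union bound.


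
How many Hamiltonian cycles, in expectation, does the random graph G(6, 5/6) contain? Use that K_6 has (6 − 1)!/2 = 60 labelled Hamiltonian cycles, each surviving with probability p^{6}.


K_6 has (6 − 1)!/2 = 60 labelled Hamiltonian cycles.
For each such Hamiltonian cycle H, let X_H = 1 if all 6 edges of H are present in G. Then P[X_H = 1] = p^{6} = (5/6)^{6} = 15625/46656.
By linearity: E[X] = Σ_H E[X_H] = 60 · p^{6} = 60 · 15625/46656 = 78125/3888.
Numerically: E[X] ≈ 20.0939.

E[X] = 60 · (5/6)^{6} = 78125/3888 ≈ 20.0939.


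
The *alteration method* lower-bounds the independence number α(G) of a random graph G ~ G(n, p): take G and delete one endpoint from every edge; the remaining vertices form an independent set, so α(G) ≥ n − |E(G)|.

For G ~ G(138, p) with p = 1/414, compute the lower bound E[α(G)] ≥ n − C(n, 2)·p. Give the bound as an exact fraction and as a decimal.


E[|E(G)|] = C(138, 2)·p = 9453 · (1/414) = 137/6.
E[α(G)] ≥ n − E[|E(G)|] = 138 − 137/6 = 691/6.
Numerically: ≈ 115.1667.
(This is only a lower bound; the true E[α(G)] may be larger.)

E[α(G)] ≥ 691/6 ≈ 115.1667.


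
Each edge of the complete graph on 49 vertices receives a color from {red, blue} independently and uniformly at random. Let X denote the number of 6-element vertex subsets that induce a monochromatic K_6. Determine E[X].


Let X = Σ_S X_S over the C(49, 6) = 13983816 subsets S of size 6, where X_S = 1 if the K_6 on S is monochromatic.
For a fixed S, the K_6 on S has C(6, 2) = 15 edges. P[all 15 edges red] = (1/2)^15, and likewise for blue, so P[monochromatic] = 2·(1/2)^15 = 2^{1 − 15} = 1/16384.
Summing: E[X] = C(49, 6) · 2^{1 − 15} = 13983816 · 1/16384 = 1747977/2048.
Numerically: E[X] ≈ 853.504.

E[X] = C(49,6)·2^(1−C(6,2)) = 1747977/2048 ≈ 853.504.


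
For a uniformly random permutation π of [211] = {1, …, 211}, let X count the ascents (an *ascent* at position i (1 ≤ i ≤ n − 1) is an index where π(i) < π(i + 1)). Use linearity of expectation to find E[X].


Write X = Σ X_I over i = 1, …, 210, with X_I the indicator of one ascent.
There are 210 indicators.
For each fixed i, the pair (π(i), π(i+1)) is a uniformly random ordered pair of distinct values from {1, …, 211}; by symmetry P[π(i) < π(i+1)] = 1/2.
By linearity: E[X] = 210 · (1/2) = (211 − 1) · (1/2) = 105 ≈ 105.000.

E[X] = 105 = 105.000.


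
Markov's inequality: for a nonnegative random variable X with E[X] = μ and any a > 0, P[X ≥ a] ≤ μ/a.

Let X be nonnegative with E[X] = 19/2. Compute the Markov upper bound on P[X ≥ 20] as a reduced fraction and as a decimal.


μ = E[X] = 19/2, a = 20.
Markov: P[X ≥ 20] ≤ μ/a = (19/2)/20 = 19/40.
Numerically: ≈ 0.47500.
(Since a = 20 > μ = 9.50000, the bound 19/40 is < 1 and informative.)

P[X ≥ 20] ≤ 19/40 ≈ 0.47500.


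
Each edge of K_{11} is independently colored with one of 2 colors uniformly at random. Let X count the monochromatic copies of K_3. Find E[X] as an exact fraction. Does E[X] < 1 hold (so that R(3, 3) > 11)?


E[X] = C(11, 3) · 2^{1 − 3} = 165 · 2^{−2} = 165/4.
As a reduced fraction: E[X] = 165/4 ≈ 41.2500.
Is E[X] < 1? NO.
Since E[X] ≥ 1, the first-moment bound is inconclusive at n = 11; it does NOT by itself certify R(3, 3) > 11.

E[X] = 165/4 ≈ 41.2500; E[X] ≥ 1; first-moment method inconclusive here.


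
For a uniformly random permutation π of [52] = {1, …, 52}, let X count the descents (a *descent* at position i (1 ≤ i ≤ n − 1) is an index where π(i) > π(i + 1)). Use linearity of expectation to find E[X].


Write X = Σ X_I over i = 1, …, 51, with X_I the indicator of one descent.
There are 51 indicators.
For each fixed i, the pair (π(i), π(i+1)) is a uniformly random ordered pair of distinct values from {1, …, 52}; by symmetry P[π(i) > π(i+1)] = 1/2.
By linearity: E[X] = 51 · (1/2) = (52 − 1) · (1/2) = 51/2 ≈ 25.500000.

E[X] = 51/2 = 25.500000.


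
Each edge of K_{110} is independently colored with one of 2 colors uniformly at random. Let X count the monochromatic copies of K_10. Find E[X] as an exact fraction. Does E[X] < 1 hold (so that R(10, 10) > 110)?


E[X] = C(110, 10) · 2^{1 − 45} = 46897636623981 · 2^{−44} = 46897636623981/17592186044416.
As a reduced fraction: E[X] = 46897636623981/17592186044416 ≈ 2.6658220.
Is E[X] < 1? NO.
Since E[X] ≥ 1, the first-moment bound is inconclusive at n = 110; it does NOT by itself certify R(10, 10) > 110.

E[X] = 46897636623981/17592186044416 ≈ 2.6658220; E[X] ≥ 1; first-moment method inconclusive here.


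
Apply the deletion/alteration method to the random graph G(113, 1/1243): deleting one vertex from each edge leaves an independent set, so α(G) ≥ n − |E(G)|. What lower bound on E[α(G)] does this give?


E[|E(G)|] = C(113, 2)·p = 6328 · (1/1243) = 56/11.
E[α(G)] ≥ n − E[|E(G)|] = 113 − 56/11 = 1187/11.
Numerically: ≈ 107.9091.
(This is only a lower bound; the true E[α(G)] may be larger.)

E[α(G)] ≥ 1187/11 ≈ 107.9091.


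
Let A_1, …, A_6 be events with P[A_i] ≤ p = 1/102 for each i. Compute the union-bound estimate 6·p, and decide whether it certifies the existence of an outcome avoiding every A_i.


Union bound: P[∪_{i=1}^{6} A_i] ≤ Σ_i P[A_i] ≤ 6·p = 6·(1/102) = 1/17.
Numerically: 1/17 ≈ 0.059.
Is 1/17 < 1? YES.
Since P[∪ A_i] ≤ 1/17 < 1, the complement has P[∩ A_i^c] ≥ 1 − 1/17 = 16/17 > 0, so some outcome avoids every A_i.

6·p = 1/17 ≈ 0.059; existence CERTIFIED by the union bound.


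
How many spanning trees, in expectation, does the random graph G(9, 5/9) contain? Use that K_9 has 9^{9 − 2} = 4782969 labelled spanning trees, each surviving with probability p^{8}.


K_9 has 9^{9 − 2} = 4782969 labelled spanning trees.
For each such spanning tree H, let X_H = 1 if all 8 edges of H are present in G. Then P[X_H = 1] = p^{8} = (5/9)^{8} = 390625/43046721.
Summing the indicators: E[X] = Σ_H E[X_H] = 4782969 · p^{8} = 4782969 · 390625/43046721 = 390625/9.
Numerically: E[X] ≈ 4.34e+04.

E[X] = 4782969 · (5/9)^{8} = 390625/9 ≈ 4.34e+04.


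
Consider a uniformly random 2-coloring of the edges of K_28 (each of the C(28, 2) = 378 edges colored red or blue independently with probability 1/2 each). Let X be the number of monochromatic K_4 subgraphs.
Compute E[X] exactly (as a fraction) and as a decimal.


Let X = Σ_S X_S over the C(28, 4) = 20475 subsets S of size 4, where X_S = 1 if the K_4 on S is monochromatic.
For a fixed S, the K_4 on S has C(4, 2) = 6 edges. P[all 6 edges red] = (1/2)^6, and likewise for blue, so P[monochromatic] = 2·(1/2)^6 = 2^{1 − 6} = 1/32.
By linearity of expectation: E[X] = C(28, 4) · 2^{1 − 6} = 20475 · 1/32 = 20475/32.
Numerically: E[X] ≈ 639.843750.

E[X] = C(28,4)·2^(1−C(4,2)) = 20475/32 ≈ 639.843750.


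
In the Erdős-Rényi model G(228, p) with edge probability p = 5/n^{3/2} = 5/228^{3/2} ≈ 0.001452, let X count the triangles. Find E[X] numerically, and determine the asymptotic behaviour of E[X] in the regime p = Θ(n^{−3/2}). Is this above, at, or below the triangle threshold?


Number of potential triangles: C(228, 3) = 1949476.
Each occurs with probability p³ ≈ (0.001452)³ ≈ 3.063396e-09.
By linearity: E[X] = C(228, 3)·p³ ≈ 1949476 · 3.063396e-09 ≈ 0.0060.
Since α = 3/2 > 1, p = c/n^{3/2} = o(1/n) is below the triangle threshold p ~ 1/n. Asymptotically E[X] ~ (c³/6)·n^{3(1−α)} = (5³/6)·n^{-1.5} → 0, so by Markov's inequality G has no triangles w.h.p.

E[X] ≈ 0.0060; in regime p = Θ(1/n^{3/2}) E[X] tends to 0 (below the triangle threshold p ~ 1/n).


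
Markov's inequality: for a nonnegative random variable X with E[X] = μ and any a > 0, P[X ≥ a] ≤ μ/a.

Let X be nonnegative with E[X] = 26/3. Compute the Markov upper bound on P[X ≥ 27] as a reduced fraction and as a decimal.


μ = E[X] = 26/3, a = 27.
Markov: P[X ≥ 27] ≤ μ/a = (26/3)/27 = 26/81.
Numerically: ≈ 0.32099.
(Since a = 27 > μ = 8.66667, the bound 26/81 is < 1 and informative.)

P[X ≥ 27] ≤ 26/81 ≈ 0.32099.


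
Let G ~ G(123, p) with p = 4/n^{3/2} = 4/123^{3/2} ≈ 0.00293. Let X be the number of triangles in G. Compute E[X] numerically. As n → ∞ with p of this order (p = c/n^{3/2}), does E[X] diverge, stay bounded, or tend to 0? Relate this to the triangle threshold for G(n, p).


Number of potential triangles: C(123, 3) = 302621.
Each occurs with probability p³ ≈ (0.00293)³ ≈ 2.52120e-08.
By linearity: E[X] = C(123, 3)·p³ ≈ 302621 · 2.52120e-08 ≈ 0.008.
Since α = 3/2 > 1, p = c/n^{3/2} = o(1/n) is below the triangle threshold p ~ 1/n. Asymptotically E[X] ~ (c³/6)·n^{3(1−α)} = (4³/6)·n^{-1.5} → 0, so by Markov's inequality G has no triangles w.h.p.

E[X] ≈ 0.008; in regime p = Θ(1/n^{3/2}) E[X] tends to 0 (below the triangle threshold p ~ 1/n).


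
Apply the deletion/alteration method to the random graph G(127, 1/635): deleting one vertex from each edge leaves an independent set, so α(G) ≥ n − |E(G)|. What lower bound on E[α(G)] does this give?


E[|E(G)|] = C(127, 2)·p = 8001 · (1/635) = 63/5.
E[α(G)] ≥ n − E[|E(G)|] = 127 − 63/5 = 572/5.
Numerically: ≈ 114.400.
(This is only a lower bound; the true E[α(G)] may be larger.)

E[α(G)] ≥ 572/5 ≈ 114.400.


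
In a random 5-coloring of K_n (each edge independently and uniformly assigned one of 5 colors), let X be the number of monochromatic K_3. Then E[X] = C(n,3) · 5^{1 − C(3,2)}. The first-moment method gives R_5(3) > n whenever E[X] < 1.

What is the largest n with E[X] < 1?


We need C(n, 3) · 5^{1 − 3} < 1, i.e. C(n, 3) < 5^{3 − 1} = 25.
Check values of n near the boundary:
  n = 3: C(3, 3) = 1; 1 < 25? YES
  n = 4: C(4, 3) = 4; 4 < 25? YES
  n = 5: C(5, 3) = 10; 10 < 25? YES
  n = 6: C(6, 3) = 20; 20 < 25? YES
  n = 7: C(7, 3) = 35; 35 < 25? NO
  n = 8: C(8, 3) = 56; 56 < 25? NO
The largest n with C(n, 3) < 25 is n = 6 (where E[X] = 4/5 ≈ 0.800000). Hence R_5(3) > 6, i.e. R_5(3) ≥ 7.

Largest n = 6; hence R_5(3) > 6.


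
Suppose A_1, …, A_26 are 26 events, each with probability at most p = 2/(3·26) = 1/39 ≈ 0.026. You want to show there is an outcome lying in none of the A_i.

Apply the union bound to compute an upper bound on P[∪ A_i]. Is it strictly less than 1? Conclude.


Union bound: P[∪_{i=1}^{26} A_i] ≤ Σ_i P[A_i] ≤ 26·p = 26·(1/39) = 2/3.
Numerically: 2/3 ≈ 0.667.
Is 2/3 < 1? YES.
Since P[∪ A_i] ≤ 2/3 < 1, the complement has P[∩ A_i^c] ≥ 1 − 2/3 = 1/3 > 0, so some outcome avoids every A_i.

26·p = 2/3 ≈ 0.667; existence CERTIFIED by the union bound.


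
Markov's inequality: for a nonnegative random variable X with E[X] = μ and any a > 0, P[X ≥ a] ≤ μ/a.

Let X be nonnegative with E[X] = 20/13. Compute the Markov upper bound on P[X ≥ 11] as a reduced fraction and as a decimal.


μ = E[X] = 20/13, a = 11.
Markov: P[X ≥ 11] ≤ μ/a = (20/13)/11 = 20/143.
Numerically: ≈ 0.1399.
(Since a = 11 > μ = 1.5385, the bound 20/143 is < 1 and informative.)

P[X ≥ 11] ≤ 20/143 ≈ 0.1399.


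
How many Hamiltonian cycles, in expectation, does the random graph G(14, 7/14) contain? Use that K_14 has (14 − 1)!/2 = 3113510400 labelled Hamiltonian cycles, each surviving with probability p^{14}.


K_14 has (14 − 1)!/2 = 3113510400 labelled Hamiltonian cycles.
For each such Hamiltonian cycle H, let X_H = 1 if all 14 edges of H are present in G. Then P[X_H = 1] = p^{14} = (1/2)^{14} = 1/16384.
By linearity: E[X] = Σ_H E[X_H] = 3113510400 · p^{14} = 3113510400 · 1/16384 = 6081075/32.
Numerically: E[X] ≈ 190034.

E[X] = 3113510400 · (1/2)^{14} = 6081075/32 ≈ 190034.


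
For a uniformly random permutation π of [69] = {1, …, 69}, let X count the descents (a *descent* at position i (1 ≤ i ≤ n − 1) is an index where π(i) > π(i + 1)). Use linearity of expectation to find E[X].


Write X = Σ X_I over i = 1, …, 68, with X_I the indicator of one descent.
There are 68 indicators.
For each fixed i, the pair (π(i), π(i+1)) is a uniformly random ordered pair of distinct values from {1, …, 69}; by symmetry P[π(i) > π(i+1)] = 1/2.
By linearity: E[X] = 68 · (1/2) = (69 − 1) · (1/2) = 34 ≈ 34.000000.

E[X] = 34 = 34.000000.


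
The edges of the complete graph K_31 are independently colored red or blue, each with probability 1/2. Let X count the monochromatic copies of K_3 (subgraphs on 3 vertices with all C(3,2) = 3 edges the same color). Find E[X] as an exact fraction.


Let X = Σ_S X_S over the C(31, 3) = 4495 subsets S of size 3, where X_S = 1 if the K_3 on S is monochromatic.
For a fixed S, the K_3 on S has C(3, 2) = 3 edges. P[all 3 edges red] = (1/2)^3, and likewise for blue, so P[monochromatic] = 2·(1/2)^3 = 2^{1 − 3} = 1/4.
By linearity of expectation: E[X] = C(31, 3) · 2^{1 − 3} = 4495 · 1/4 = 4495/4.
Numerically: E[X] ≈ 1123.75000.

E[X] = C(31,3)·2^(1−C(3,2)) = 4495/4 ≈ 1123.75000.


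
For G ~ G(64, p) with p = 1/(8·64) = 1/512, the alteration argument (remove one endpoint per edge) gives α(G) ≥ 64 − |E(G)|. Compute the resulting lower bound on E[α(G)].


E[|E(G)|] = C(64, 2)·p = 2016 · (1/512) = 63/16.
E[α(G)] ≥ n − E[|E(G)|] = 64 − 63/16 = 961/16.
Numerically: ≈ 60.0625.
(This is only a lower bound; the true E[α(G)] may be larger.)

E[α(G)] ≥ 961/16 ≈ 60.0625.


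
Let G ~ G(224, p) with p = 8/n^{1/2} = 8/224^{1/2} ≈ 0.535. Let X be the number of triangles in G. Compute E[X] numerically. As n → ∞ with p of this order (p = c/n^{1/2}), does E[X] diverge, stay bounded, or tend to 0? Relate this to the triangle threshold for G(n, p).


Number of potential triangles: C(224, 3) = 1848224.
Each occurs with probability p³ ≈ (0.535)³ ≈ 1.52721e-01.
By linearity: E[X] = C(224, 3)·p³ ≈ 1848224 · 1.52721e-01 ≈ 282262.081.
Since α = 1/2 < 1, p = c/n^{1/2} ≫ 1/n is above the triangle threshold p ~ 1/n. Asymptotically E[X] ~ (c³/6)·n^{3(1−α)} = (8³/6)·n^{1.5} → ∞; triangles are abundant w.h.p.

E[X] ≈ 282262.081; in regime p = Θ(1/n^{1/2}) E[X] diverges (above the triangle threshold p ~ 1/n).


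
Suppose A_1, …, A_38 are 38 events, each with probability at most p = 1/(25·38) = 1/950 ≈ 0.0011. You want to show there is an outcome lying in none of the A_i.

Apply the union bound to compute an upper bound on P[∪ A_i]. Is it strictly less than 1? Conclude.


Union bound: P[∪_{i=1}^{38} A_i] ≤ Σ_i P[A_i] ≤ 38·p = 38·(1/950) = 1/25.
Numerically: 1/25 ≈ 0.0400.
Is 1/25 < 1? YES.
Since P[∪ A_i] ≤ 1/25 < 1, the complement has P[∩ A_i^c] ≥ 1 − 1/25 = 24/25 > 0, so some outcome avoids every A_i.

38·p = 1/25 ≈ 0.0400; existence CERTIFIED by the union bound.


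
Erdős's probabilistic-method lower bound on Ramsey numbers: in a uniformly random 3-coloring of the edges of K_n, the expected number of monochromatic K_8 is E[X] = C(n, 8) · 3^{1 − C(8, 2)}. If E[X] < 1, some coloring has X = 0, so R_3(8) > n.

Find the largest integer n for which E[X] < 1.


We need C(n, 8) · 3^{1 − 28} < 1, i.e. C(n, 8) < 3^{28 − 1} = 7625597484987.
Check values of n near the boundary:
  n = 150: C(150, 8) = 5257211409450; 5257211409450 < 7625597484987? YES
  n = 151: C(151, 8) = 5551321138650; 5551321138650 < 7625597484987? YES
  n = 152: C(152, 8) = 5859727868575; 5859727868575 < 7625597484987? YES
  n = 153: C(153, 8) = 6183023199255; 6183023199255 < 7625597484987? YES
  n = 154: C(154, 8) = 6521818990995; 6521818990995 < 7625597484987? YES
  n = 155: C(155, 8) = 6876747915675; 6876747915675 < 7625597484987? YES
  n = 156: C(156, 8) = 7248464019225; 7248464019225 < 7625597484987? YES
  n = 157: C(157, 8) = 7637643295425; 7637643295425 < 7625597484987? NO
  n = 158: C(158, 8) = 8044984271181; 8044984271181 < 7625597484987? NO
The largest n with C(n, 8) < 7625597484987 is n = 156 (where E[X] = 805384891025/847288609443 ≈ 0.95054). Hence R_3(8) > 156, i.e. R_3(8) ≥ 157.

Largest n = 156; hence R_3(8) > 156.


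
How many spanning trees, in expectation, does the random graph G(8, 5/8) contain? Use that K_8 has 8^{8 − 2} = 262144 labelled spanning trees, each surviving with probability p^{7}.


K_8 has 8^{8 − 2} = 262144 labelled spanning trees.
For each such spanning tree H, let X_H = 1 if all 7 edges of H are present in G. Then P[X_H = 1] = p^{7} = (5/8)^{7} = 78125/2097152.
By linearity: E[X] = Σ_H E[X_H] = 262144 · p^{7} = 262144 · 78125/2097152 = 78125/8.
Numerically: E[X] ≈ 9.77e+03.

E[X] = 262144 · (5/8)^{7} = 78125/8 ≈ 9.77e+03.


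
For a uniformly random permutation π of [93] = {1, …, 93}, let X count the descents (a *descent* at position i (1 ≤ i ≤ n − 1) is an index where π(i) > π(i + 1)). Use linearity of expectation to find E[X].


Write X = Σ X_I over i = 1, …, 92, with X_I the indicator of one descent.
There are 92 indicators.
For each fixed i, the pair (π(i), π(i+1)) is a uniformly random ordered pair of distinct values from {1, …, 93}; by symmetry P[π(i) > π(i+1)] = 1/2.
By linearity: E[X] = 92 · (1/2) = (93 − 1) · (1/2) = 46 ≈ 46.00000.

E[X] = 46 = 46.00000.


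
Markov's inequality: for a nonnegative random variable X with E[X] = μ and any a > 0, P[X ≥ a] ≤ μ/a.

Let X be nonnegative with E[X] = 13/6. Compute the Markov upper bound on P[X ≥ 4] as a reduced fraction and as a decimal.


μ = E[X] = 13/6, a = 4.
Markov: P[X ≥ 4] ≤ μ/a = (13/6)/4 = 13/24.
Numerically: ≈ 0.54167.
(Since a = 4 > μ = 2.16667, the bound 13/24 is < 1 and informative.)

P[X ≥ 4] ≤ 13/24 ≈ 0.54167.


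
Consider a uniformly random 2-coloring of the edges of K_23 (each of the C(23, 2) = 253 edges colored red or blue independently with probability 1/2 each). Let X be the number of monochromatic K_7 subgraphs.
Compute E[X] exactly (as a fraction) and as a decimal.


Let X = Σ_S X_S over the C(23, 7) = 245157 subsets S of size 7, where X_S = 1 if the K_7 on S is monochromatic.
For a fixed S, the K_7 on S has C(7, 2) = 21 edges. P[all 21 edges red] = (1/2)^21, and likewise for blue, so P[monochromatic] = 2·(1/2)^21 = 2^{1 − 21} = 1/1048576.
By linearity of expectation: E[X] = C(23, 7) · 2^{1 − 21} = 245157 · 1/1048576 = 245157/1048576.
Numerically: E[X] ≈ 0.234.

E[X] = C(23,7)·2^(1−C(7,2)) = 245157/1048576 ≈ 0.234.
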